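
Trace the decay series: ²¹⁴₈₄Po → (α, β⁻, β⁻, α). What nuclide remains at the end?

Start: (A, Z) = (214, 84).
After α: (210, 82).
After β⁻: (210, 83).
After β⁻: (210, 84).
After α: (206, 82).
Z = 82 is lead.

Pb-206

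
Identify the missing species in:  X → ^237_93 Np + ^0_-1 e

Conserve mass number: A = 237 + 0, so A = 237.
Conserve atomic number: Z = 93 − 1, so Z = 92.
Z = 92 is uranium, so the species is ^237_92 U.

U-237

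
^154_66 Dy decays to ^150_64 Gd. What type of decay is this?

ΔA = 150 − 154 = -4; ΔZ = 64 − 66 = -2.
A drops by 4 and Z drops by 2 — the signature of alpha emission.

alpha decay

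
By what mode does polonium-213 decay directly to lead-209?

ΔA = 209 − 213 = -4; ΔZ = 82 − 84 = -2.
A drops by 4 and Z drops by 2 — the signature of alpha emission.

alpha decay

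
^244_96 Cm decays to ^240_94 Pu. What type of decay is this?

ΔA = 240 − 244 = -4; ΔZ = 94 − 96 = -2.
A drops by 4 and Z drops by 2 — the signature of alpha emission.

alpha decay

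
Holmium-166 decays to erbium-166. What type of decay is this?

beta-minus decay

ΔA = 166 − 166 = 0; ΔZ = 68 − 67 = +1.
A is unchanged and Z rises by 1 — a neutron has become a proton (β⁻ decay).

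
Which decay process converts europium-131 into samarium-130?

ΔA = 130 − 131 = -1; ΔZ = 62 − 63 = -1.
A drops by 1 and Z drops by 1 — a proton was emitted.

proton emission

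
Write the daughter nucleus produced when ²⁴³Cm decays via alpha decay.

Alpha decay: mass number changes by -4, atomic number by -2.
A: 243 − 4 = 239; Z: 96 − 2 = 94.
Z = 94 is plutonium, so the daughter is ²³⁹Pu.

Pu-239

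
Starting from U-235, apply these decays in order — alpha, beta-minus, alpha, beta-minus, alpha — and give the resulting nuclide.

Ra-223

Start: (A, Z) = (235, 92).
After α: (231, 90).
After β⁻: (231, 91).
After α: (227, 89).
After β⁻: (227, 90).
After α: (223, 88).
Z = 88 is radium.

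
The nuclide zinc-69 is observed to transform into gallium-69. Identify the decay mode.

ΔA = 69 − 69 = 0; ΔZ = 31 − 30 = +1.
A is unchanged and Z rises by 1 — a neutron has become a proton (β⁻ decay).

beta-minus decay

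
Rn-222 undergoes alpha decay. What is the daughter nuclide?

Po-218

Alpha decay: mass number changes by -4, atomic number by -2.
A: 222 − 4 = 218; Z: 86 − 2 = 84.
Z = 84 is polonium, so the daughter is Po-218.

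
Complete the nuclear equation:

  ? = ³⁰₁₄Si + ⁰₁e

Conserve mass number: A = 30 + 0, so A = 30.
Conserve atomic number: Z = 14 + 1, so Z = 15.
Z = 15 is phosphorus, so the species is ³⁰₁₅P.

P-30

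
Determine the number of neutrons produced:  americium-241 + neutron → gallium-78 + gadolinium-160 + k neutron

4

Conserve mass number: 242 = 78 + 160 + k, so k = 242 − 238 = 4.
Check atomic number: 95 = 31 + 64 + 0 = 95. ✓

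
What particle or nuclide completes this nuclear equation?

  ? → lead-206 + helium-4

Conserve mass number: A = 206 + 4, so A = 210.
Conserve atomic number: Z = 82 + 2, so Z = 84.
Z = 84 is polonium, so the species is polonium-210.

Po-210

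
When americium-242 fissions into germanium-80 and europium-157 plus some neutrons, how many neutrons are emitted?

Conserve mass number: 242 = 80 + 157 + k, so k = 242 − 237 = 5.
Check atomic number: 95 = 32 + 63 + 0 = 95. ✓

5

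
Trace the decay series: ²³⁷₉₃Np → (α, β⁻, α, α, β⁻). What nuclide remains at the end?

Ac-225

Start: (A, Z) = (237, 93).
After α: (233, 91).
After β⁻: (233, 92).
After α: (229, 90).
After α: (225, 88).
After β⁻: (225, 89).
Z = 89 is actinium.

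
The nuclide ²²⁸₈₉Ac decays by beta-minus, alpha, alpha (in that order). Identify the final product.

Start: (A, Z) = (228, 89).
After β⁻: (228, 90).
After α: (224, 88).
After α: (220, 86).
Z = 86 is radon.

Rn-220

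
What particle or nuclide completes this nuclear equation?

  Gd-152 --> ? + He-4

Conserve mass number: 152 = A + 4, so A = 148.
Conserve atomic number: 64 = Z + 2, so Z = 62.
Z = 62 is samarium, so the species is Sm-148.

Sm-148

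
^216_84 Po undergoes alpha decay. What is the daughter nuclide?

Alpha decay: mass number changes by -4, atomic number by -2.
A: 216 − 4 = 212; Z: 84 − 2 = 82.
Z = 82 is lead, so the daughter is ^212_82 Pb.

Pb-212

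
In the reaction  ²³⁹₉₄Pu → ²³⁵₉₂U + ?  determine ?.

Conserve mass number: 239 = 235 + A, so A = 4.
Conserve atomic number: 94 = 92 + Z, so Z = 2.
A = 4 and Z = 2 is ⁴₂He — an alpha particle.

alpha particle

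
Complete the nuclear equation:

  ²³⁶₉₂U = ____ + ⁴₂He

Conserve mass number: 236 = A + 4, so A = 232.
Conserve atomic number: 92 = Z + 2, so Z = 90.
Z = 90 is thorium, so the species is ²³²₉₀Th.

Th-232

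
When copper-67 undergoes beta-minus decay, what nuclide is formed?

Zn-67

Beta-minus decay: mass number changes by +0, atomic number by +1.
A: 67 = 67; Z: 29 + 1 = 30.
Z = 30 is zinc, so the daughter is zinc-67.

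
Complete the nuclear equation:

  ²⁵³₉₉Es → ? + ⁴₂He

Conserve mass number: 253 = A + 4, so A = 249.
Conserve atomic number: 99 = Z + 2, so Z = 97.
Z = 97 is berkelium, so the species is ²⁴⁹₉₇Bk.

Bk-249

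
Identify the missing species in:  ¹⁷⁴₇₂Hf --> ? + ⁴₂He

Conserve mass number: 174 = A + 4, so A = 170.
Conserve atomic number: 72 = Z + 2, so Z = 70.
Z = 70 is ytterbium, so the species is ¹⁷⁰₇₀Yb.

Yb-170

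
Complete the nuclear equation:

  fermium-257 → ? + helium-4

Cf-253

Conserve mass number: 257 = A + 4, so A = 253.
Conserve atomic number: 100 = Z + 2, so Z = 98.
Z = 98 is californium, so the species is californium-253.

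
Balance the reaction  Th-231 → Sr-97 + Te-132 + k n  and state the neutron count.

2

Conserve mass number: 231 = 97 + 132 + k, so k = 231 − 229 = 2.
Check atomic number: 90 = 38 + 52 + 0 = 90. ✓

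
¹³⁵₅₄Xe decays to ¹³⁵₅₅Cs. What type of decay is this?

ΔA = 135 − 135 = 0; ΔZ = 55 − 54 = +1.
A is unchanged and Z rises by 1 — a neutron has become a proton (β⁻ decay).

beta-minus decay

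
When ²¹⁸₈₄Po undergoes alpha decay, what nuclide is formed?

Pb-214

Alpha decay: mass number changes by -4, atomic number by -2.
A: 218 − 4 = 214; Z: 84 − 2 = 82.
Z = 82 is lead, so the daughter is ²¹⁴₈₂Pb.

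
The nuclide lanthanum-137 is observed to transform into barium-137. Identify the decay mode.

beta-plus decay or electron capture

ΔA = 137 − 137 = 0; ΔZ = 56 − 57 = -1.
A is unchanged and Z drops by 1 — a proton has become a neutron (β⁺ emission or electron capture).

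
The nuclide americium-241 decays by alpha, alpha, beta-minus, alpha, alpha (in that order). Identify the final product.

Start: (A, Z) = (241, 95).
After α: (237, 93).
After α: (233, 91).
After β⁻: (233, 92).
After α: (229, 90).
After α: (225, 88).
Z = 88 is radium.

Ra-225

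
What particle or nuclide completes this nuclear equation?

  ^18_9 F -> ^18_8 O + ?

positron

Conserve mass number: 18 = 18 + A, so A = 0.
Conserve atomic number: 9 = 8 + Z, so Z = 1.
A = 0 and Z = 1 is ^0_1 e — a positron.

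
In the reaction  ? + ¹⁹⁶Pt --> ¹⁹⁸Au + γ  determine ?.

deuteron

Conserve mass number: A + 196 = 198 + 0, so A = 2.
Conserve atomic number: Z + 78 = 79 + 0, so Z = 1.
A = 2 and Z = 1 is ²H — a deuteron.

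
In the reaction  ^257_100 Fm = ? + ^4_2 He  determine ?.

Conserve mass number: 257 = A + 4, so A = 253.
Conserve atomic number: 100 = Z + 2, so Z = 98.
Z = 98 is californium, so the species is ^253_98 Cf.

Cf-253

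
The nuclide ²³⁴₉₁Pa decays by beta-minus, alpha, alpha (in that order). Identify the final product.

Ra-226

Start: (A, Z) = (234, 91).
After β⁻: (234, 92).
After α: (230, 90).
After α: (226, 88).
Z = 88 is radium.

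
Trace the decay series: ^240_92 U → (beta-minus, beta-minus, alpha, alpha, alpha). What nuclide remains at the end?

Start: (A, Z) = (240, 92).
After β⁻: (240, 93).
After β⁻: (240, 94).
After α: (236, 92).
After α: (232, 90).
After α: (228, 88).
Z = 88 is radium.

Ra-228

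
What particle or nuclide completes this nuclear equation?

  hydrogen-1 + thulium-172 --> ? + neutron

Conserve mass number: 1 + 172 = A + 1, so A = 172.
Conserve atomic number: 1 + 69 = Z + 0, so Z = 70.
Z = 70 is ytterbium, so the species is ytterbium-172.

Yb-172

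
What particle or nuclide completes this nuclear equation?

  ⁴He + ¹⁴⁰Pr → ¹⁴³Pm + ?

Conserve mass number: 4 + 140 = 143 + A, so A = 1.
Conserve atomic number: 2 + 59 = 61 + Z, so Z = 0.
A = 1 and Z = 0 is ¹n — a neutron.

neutron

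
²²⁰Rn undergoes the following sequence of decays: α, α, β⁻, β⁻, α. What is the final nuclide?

Start: (A, Z) = (220, 86).
After α: (216, 84).
After α: (212, 82).
After β⁻: (212, 83).
After β⁻: (212, 84).
After α: (208, 82).
Z = 82 is lead.

Pb-208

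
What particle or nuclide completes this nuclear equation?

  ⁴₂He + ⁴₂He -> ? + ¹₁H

Conserve mass number: 4 + 4 = A + 1, so A = 7.
Conserve atomic number: 2 + 2 = Z + 1, so Z = 3.
Z = 3 is lithium, so the species is ⁷₃Li.

Li-7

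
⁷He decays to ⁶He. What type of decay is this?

neutron emission

ΔA = 6 − 7 = -1; ΔZ = 2 − 2 = +0.
A drops by 1 with Z unchanged — a neutron was emitted.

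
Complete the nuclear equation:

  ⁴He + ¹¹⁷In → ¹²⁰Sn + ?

Conserve mass number: 4 + 117 = 120 + A, so A = 1.
Conserve atomic number: 2 + 49 = 50 + Z, so Z = 1.
A = 1 and Z = 1 is ¹H — a proton.

proton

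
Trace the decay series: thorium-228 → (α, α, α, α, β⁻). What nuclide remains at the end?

Start: (A, Z) = (228, 90).
After α: (224, 88).
After α: (220, 86).
After α: (216, 84).
After α: (212, 82).
After β⁻: (212, 83).
Z = 83 is bismuth.

Bi-212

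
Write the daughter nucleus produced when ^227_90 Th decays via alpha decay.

Alpha decay: mass number changes by -4, atomic number by -2.
A: 227 − 4 = 223; Z: 90 − 2 = 88.
Z = 88 is radium, so the daughter is ^223_88 Ra.

Ra-223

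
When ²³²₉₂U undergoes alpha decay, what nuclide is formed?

Alpha decay: mass number changes by -4, atomic number by -2.
A: 232 − 4 = 228; Z: 92 − 2 = 90.
Z = 90 is thorium, so the daughter is ²²⁸₉₀Th.

Th-228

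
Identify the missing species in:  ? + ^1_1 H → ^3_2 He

deuteron

Conserve mass number: A + 1 = 3, so A = 2.
Conserve atomic number: Z + 1 = 2, so Z = 1.
A = 2 and Z = 1 is ^2_1 H — a deuteron.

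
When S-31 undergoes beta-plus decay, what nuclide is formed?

P-31

Beta-plus decay: mass number changes by +0, atomic number by -1.
A: 31 = 31; Z: 16 − 1 = 15.
Z = 15 is phosphorus, so the daughter is P-31.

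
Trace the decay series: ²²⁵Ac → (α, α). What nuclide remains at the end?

Start: (A, Z) = (225, 89).
After α: (221, 87).
After α: (217, 85).
Z = 85 is astatine.

At-217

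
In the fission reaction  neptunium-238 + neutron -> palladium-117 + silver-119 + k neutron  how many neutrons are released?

Conserve mass number: 239 = 117 + 119 + k, so k = 239 − 236 = 3.
Check atomic number: 93 = 46 + 47 + 0 = 93. ✓

3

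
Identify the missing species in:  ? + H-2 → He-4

Conserve mass number: A + 2 = 4, so A = 2.
Conserve atomic number: Z + 1 = 2, so Z = 1.
A = 2 and Z = 1 is H-2 — a deuteron.

deuteron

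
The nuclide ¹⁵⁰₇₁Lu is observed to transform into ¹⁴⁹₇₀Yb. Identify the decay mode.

ΔA = 149 − 150 = -1; ΔZ = 70 − 71 = -1.
A drops by 1 and Z drops by 1 — a proton was emitted.

proton emission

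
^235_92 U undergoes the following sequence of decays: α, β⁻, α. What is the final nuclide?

Ac-227

Start: (A, Z) = (235, 92).
After α: (231, 90).
After β⁻: (231, 91).
After α: (227, 89).
Z = 89 is actinium.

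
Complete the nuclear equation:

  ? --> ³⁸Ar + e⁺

Conserve mass number: A = 38 + 0, so A = 38.
Conserve atomic number: Z = 18 + 1, so Z = 19.
Z = 19 is potassium, so the species is ³⁸K.

K-38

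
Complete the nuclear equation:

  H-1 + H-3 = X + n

He-3

Conserve mass number: 1 + 3 = A + 1, so A = 3.
Conserve atomic number: 1 + 1 = Z + 0, so Z = 2.
Z = 2 is helium, so the species is He-3.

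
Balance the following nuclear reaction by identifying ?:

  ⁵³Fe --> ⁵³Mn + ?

positron

Conserve mass number: 53 = 53 + A, so A = 0.
Conserve atomic number: 26 = 25 + Z, so Z = 1.
A = 0 and Z = 1 is e⁺ — a positron.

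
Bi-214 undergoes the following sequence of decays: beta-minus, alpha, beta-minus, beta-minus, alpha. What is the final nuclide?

Pb-206

Start: (A, Z) = (214, 83).
After β⁻: (214, 84).
After α: (210, 82).
After β⁻: (210, 83).
After β⁻: (210, 84).
After α: (206, 82).
Z = 82 is lead.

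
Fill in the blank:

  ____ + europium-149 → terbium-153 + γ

alpha particle

Conserve mass number: A + 149 = 153 + 0, so A = 4.
Conserve atomic number: Z + 63 = 65 + 0, so Z = 2.
A = 4 and Z = 2 is helium-4 — an alpha particle.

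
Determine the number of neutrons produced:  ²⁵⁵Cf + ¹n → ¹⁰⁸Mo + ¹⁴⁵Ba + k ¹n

3

Conserve mass number: 256 = 108 + 145 + k, so k = 256 − 253 = 3.
Check atomic number: 98 = 42 + 56 + 0 = 98. ✓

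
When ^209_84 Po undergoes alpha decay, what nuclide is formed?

Pb-205

Alpha decay: mass number changes by -4, atomic number by -2.
A: 209 − 4 = 205; Z: 84 − 2 = 82.
Z = 82 is lead, so the daughter is ^205_82 Pb.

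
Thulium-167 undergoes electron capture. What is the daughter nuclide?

Er-167

Electron capture: mass number changes by +0, atomic number by -1.
A: 167 = 167; Z: 69 − 1 = 68.
Z = 68 is erbium, so the daughter is erbium-167.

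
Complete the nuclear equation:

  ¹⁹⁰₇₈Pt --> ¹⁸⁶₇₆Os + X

alpha particle

Conserve mass number: 190 = 186 + A, so A = 4.
Conserve atomic number: 78 = 76 + Z, so Z = 2.
A = 4 and Z = 2 is ⁴₂He — an alpha particle.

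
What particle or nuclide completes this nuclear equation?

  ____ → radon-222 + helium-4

Conserve mass number: A = 222 + 4, so A = 226.
Conserve atomic number: Z = 86 + 2, so Z = 88.
Z = 88 is radium, so the species is radium-226.

Ra-226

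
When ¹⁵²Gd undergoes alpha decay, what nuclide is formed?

Alpha decay: mass number changes by -4, atomic number by -2.
A: 152 − 4 = 148; Z: 64 − 2 = 62.
Z = 62 is samarium, so the daughter is ¹⁴⁸Sm.

Sm-148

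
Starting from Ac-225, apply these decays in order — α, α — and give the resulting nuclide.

At-217

Start: (A, Z) = (225, 89).
After α: (221, 87).
After α: (217, 85).
Z = 85 is astatine.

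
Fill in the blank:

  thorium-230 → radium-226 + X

Conserve mass number: 230 = 226 + A, so A = 4.
Conserve atomic number: 90 = 88 + Z, so Z = 2.
A = 4 and Z = 2 is helium-4 — an alpha particle.

alpha particle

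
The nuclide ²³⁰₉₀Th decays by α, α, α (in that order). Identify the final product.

Po-218

Start: (A, Z) = (230, 90).
After α: (226, 88).
After α: (222, 86).
After α: (218, 84).
Z = 84 is polonium.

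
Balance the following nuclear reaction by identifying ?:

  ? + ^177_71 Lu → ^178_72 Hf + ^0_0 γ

Conserve mass number: A + 177 = 178 + 0, so A = 1.
Conserve atomic number: Z + 71 = 72 + 0, so Z = 1.
A = 1 and Z = 1 is ^1_1 H — a proton.

proton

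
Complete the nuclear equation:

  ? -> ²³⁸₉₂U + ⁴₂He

Pu-242

Conserve mass number: A = 238 + 4, so A = 242.
Conserve atomic number: Z = 92 + 2, so Z = 94.
Z = 94 is plutonium, so the species is ²⁴²₉₄Pu.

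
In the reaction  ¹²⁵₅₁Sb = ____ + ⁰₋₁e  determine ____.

Conserve mass number: 125 = A + 0, so A = 125.
Conserve atomic number: 51 = Z − 1, so Z = 52.
Z = 52 is tellurium, so the species is ¹²⁵₅₂Te.

Te-125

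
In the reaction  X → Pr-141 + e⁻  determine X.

Ce-141

Conserve mass number: A = 141 + 0, so A = 141.
Conserve atomic number: Z = 59 − 1, so Z = 58.
Z = 58 is cerium, so the species is Ce-141.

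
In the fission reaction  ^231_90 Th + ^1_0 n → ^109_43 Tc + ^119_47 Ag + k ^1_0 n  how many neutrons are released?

Conserve mass number: 232 = 109 + 119 + k, so k = 232 − 228 = 4.
Check atomic number: 90 = 43 + 47 + 0 = 90. ✓

4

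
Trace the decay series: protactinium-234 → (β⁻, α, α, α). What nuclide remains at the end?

Rn-222

Start: (A, Z) = (234, 91).
After β⁻: (234, 92).
After α: (230, 90).
After α: (226, 88).
After α: (222, 86).
Z = 86 is radon.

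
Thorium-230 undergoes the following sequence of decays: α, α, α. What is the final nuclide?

Po-218

Start: (A, Z) = (230, 90).
After α: (226, 88).
After α: (222, 86).
After α: (218, 84).
Z = 84 is polonium.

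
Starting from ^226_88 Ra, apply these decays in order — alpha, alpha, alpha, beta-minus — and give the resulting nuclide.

Bi-214

Start: (A, Z) = (226, 88).
After α: (222, 86).
After α: (218, 84).
After α: (214, 82).
After β⁻: (214, 83).
Z = 83 is bismuth.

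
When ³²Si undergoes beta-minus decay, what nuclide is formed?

P-32

Beta-minus decay: mass number changes by +0, atomic number by +1.
A: 32 = 32; Z: 14 + 1 = 15.
Z = 15 is phosphorus, so the daughter is ³²P.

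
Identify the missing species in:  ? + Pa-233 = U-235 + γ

Conserve mass number: A + 233 = 235 + 0, so A = 2.
Conserve atomic number: Z + 91 = 92 + 0, so Z = 1.
A = 2 and Z = 1 is H-2 — a deuteron.

deuteron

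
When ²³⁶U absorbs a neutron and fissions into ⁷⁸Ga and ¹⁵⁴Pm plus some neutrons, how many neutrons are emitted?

5

Conserve mass number: 237 = 78 + 154 + k, so k = 237 − 232 = 5.
Check atomic number: 92 = 31 + 61 + 0 = 92. ✓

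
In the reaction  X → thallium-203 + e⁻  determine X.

Hg-203

Conserve mass number: A = 203 + 0, so A = 203.
Conserve atomic number: Z = 81 − 1, so Z = 80.
Z = 80 is mercury, so the species is mercury-203.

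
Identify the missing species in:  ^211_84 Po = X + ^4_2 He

Conserve mass number: 211 = A + 4, so A = 207.
Conserve atomic number: 84 = Z + 2, so Z = 82.
Z = 82 is lead, so the species is ^207_82 Pb.

Pb-207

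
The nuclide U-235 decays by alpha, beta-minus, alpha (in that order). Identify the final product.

Ac-227

Start: (A, Z) = (235, 92).
After α: (231, 90).
After β⁻: (231, 91).
After α: (227, 89).
Z = 89 is actinium.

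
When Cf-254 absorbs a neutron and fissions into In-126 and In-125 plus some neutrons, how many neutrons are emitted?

4

Conserve mass number: 255 = 126 + 125 + k, so k = 255 − 251 = 4.
Check atomic number: 98 = 49 + 49 + 0 = 98. ✓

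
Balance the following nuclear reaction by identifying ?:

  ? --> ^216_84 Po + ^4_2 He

Rn-220

Conserve mass number: A = 216 + 4, so A = 220.
Conserve atomic number: Z = 84 + 2, so Z = 86.
Z = 86 is radon, so the species is ^220_86 Rn.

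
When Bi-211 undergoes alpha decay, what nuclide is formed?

Tl-207

Alpha decay: mass number changes by -4, atomic number by -2.
A: 211 − 4 = 207; Z: 83 − 2 = 81.
Z = 81 is thallium, so the daughter is Tl-207.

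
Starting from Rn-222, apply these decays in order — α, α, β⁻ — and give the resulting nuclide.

Start: (A, Z) = (222, 86).
After α: (218, 84).
After α: (214, 82).
After β⁻: (214, 83).
Z = 83 is bismuth.

Bi-214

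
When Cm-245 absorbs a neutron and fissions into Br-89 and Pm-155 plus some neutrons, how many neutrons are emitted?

Conserve mass number: 246 = 89 + 155 + k, so k = 246 − 244 = 2.
Check atomic number: 96 = 35 + 61 + 0 = 96. ✓

2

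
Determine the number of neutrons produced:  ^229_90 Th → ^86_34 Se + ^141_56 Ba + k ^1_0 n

2

Conserve mass number: 229 = 86 + 141 + k, so k = 229 − 227 = 2.
Check atomic number: 90 = 34 + 56 + 0 = 90. ✓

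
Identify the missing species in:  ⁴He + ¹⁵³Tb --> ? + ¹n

Ho-156

Conserve mass number: 4 + 153 = A + 1, so A = 156.
Conserve atomic number: 2 + 65 = Z + 0, so Z = 67.
Z = 67 is holmium, so the species is ¹⁵⁶Ho.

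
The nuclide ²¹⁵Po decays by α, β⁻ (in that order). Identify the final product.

Start: (A, Z) = (215, 84).
After α: (211, 82).
After β⁻: (211, 83).
Z = 83 is bismuth.

Bi-211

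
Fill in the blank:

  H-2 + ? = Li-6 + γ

Conserve mass number: 2 + A = 6 + 0, so A = 4.
Conserve atomic number: 1 + Z = 3 + 0, so Z = 2.
A = 4 and Z = 2 is He-4 — an alpha particle.

alpha particle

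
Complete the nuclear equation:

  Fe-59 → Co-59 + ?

beta-minus particle

Conserve mass number: 59 = 59 + A, so A = 0.
Conserve atomic number: 26 = 27 + Z, so Z = -1.
A = 0 and Z = -1 is e⁻ — a beta-minus particle.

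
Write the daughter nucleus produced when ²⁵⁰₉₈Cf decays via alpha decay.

Cm-246

Alpha decay: mass number changes by -4, atomic number by -2.
A: 250 − 4 = 246; Z: 98 − 2 = 96.
Z = 96 is curium, so the daughter is ²⁴⁶₉₆Cm.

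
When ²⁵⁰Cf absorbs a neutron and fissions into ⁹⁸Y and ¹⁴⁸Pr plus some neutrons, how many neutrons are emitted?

5

Conserve mass number: 251 = 98 + 148 + k, so k = 251 − 246 = 5.
Check atomic number: 98 = 39 + 59 + 0 = 98. ✓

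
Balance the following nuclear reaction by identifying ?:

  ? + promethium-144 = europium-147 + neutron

alpha particle

Conserve mass number: A + 144 = 147 + 1, so A = 4.
Conserve atomic number: Z + 61 = 63 + 0, so Z = 2.
A = 4 and Z = 2 is helium-4 — an alpha particle.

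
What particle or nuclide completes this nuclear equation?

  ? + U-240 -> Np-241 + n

Conserve mass number: A + 240 = 241 + 1, so A = 2.
Conserve atomic number: Z + 92 = 93 + 0, so Z = 1.
A = 2 and Z = 1 is H-2 — a deuteron.

deuteron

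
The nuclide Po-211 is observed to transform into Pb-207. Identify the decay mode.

ΔA = 207 − 211 = -4; ΔZ = 82 − 84 = -2.
A drops by 4 and Z drops by 2 — the signature of alpha emission.

alpha decay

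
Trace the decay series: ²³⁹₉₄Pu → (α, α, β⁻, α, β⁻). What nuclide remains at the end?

Th-227

Start: (A, Z) = (239, 94).
After α: (235, 92).
After α: (231, 90).
After β⁻: (231, 91).
After α: (227, 89).
After β⁻: (227, 90).
Z = 90 is thorium.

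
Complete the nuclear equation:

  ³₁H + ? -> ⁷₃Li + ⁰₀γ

Conserve mass number: 3 + A = 7 + 0, so A = 4.
Conserve atomic number: 1 + Z = 3 + 0, so Z = 2.
A = 4 and Z = 2 is ⁴₂He — an alpha particle.

alpha particle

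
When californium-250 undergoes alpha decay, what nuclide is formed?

Cm-246

Alpha decay: mass number changes by -4, atomic number by -2.
A: 250 − 4 = 246; Z: 98 − 2 = 96.
Z = 96 is curium, so the daughter is curium-246.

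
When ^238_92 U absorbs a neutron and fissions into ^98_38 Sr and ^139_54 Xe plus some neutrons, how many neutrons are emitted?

2

Conserve mass number: 239 = 98 + 139 + k, so k = 239 − 237 = 2.
Check atomic number: 92 = 38 + 54 + 0 = 92. ✓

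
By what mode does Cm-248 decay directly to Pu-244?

ΔA = 244 − 248 = -4; ΔZ = 94 − 96 = -2.
A drops by 4 and Z drops by 2 — the signature of alpha emission.

alpha decay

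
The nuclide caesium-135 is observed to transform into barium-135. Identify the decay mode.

ΔA = 135 − 135 = 0; ΔZ = 56 − 55 = +1.
A is unchanged and Z rises by 1 — a neutron has become a proton (β⁻ decay).

beta-minus decay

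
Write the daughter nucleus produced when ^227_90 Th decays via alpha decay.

Ra-223

Alpha decay: mass number changes by -4, atomic number by -2.
A: 227 − 4 = 223; Z: 90 − 2 = 88.
Z = 88 is radium, so the daughter is ^223_88 Ra.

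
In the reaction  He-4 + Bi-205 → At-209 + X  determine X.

Conserve mass number: 4 + 205 = 209 + A, so A = 0.
Conserve atomic number: 2 + 83 = 85 + Z, so Z = 0.
A = 0 and Z = 0 is γ — a gamma ray.

gamma ray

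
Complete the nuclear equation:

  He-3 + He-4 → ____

Be-7

Conserve mass number: 3 + 4 = A, so A = 7.
Conserve atomic number: 2 + 2 = Z, so Z = 4.
Z = 4 is beryllium, so the species is Be-7.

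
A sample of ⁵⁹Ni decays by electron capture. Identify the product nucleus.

Co-59

Electron capture: mass number changes by +0, atomic number by -1.
A: 59 = 59; Z: 28 − 1 = 27.
Z = 27 is cobalt, so the daughter is ⁵⁹Co.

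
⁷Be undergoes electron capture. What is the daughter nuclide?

Li-7

Electron capture: mass number changes by +0, atomic number by -1.
A: 7 = 7; Z: 4 − 1 = 3.
Z = 3 is lithium, so the daughter is ⁷Li.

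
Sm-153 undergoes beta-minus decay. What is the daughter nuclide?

Eu-153

Beta-minus decay: mass number changes by +0, atomic number by +1.
A: 153 = 153; Z: 62 + 1 = 63.
Z = 63 is europium, so the daughter is Eu-153.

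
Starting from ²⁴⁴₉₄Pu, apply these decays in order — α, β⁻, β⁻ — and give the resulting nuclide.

Start: (A, Z) = (244, 94).
After α: (240, 92).
After β⁻: (240, 93).
After β⁻: (240, 94).
Z = 94 is plutonium.

Pu-240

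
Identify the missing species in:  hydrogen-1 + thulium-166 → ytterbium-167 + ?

gamma ray

Conserve mass number: 1 + 166 = 167 + A, so A = 0.
Conserve atomic number: 1 + 69 = 70 + Z, so Z = 0.
A = 0 and Z = 0 is γ — a gamma ray.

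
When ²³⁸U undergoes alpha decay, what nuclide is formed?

Th-234

Alpha decay: mass number changes by -4, atomic number by -2.
A: 238 − 4 = 234; Z: 92 − 2 = 90.
Z = 90 is thorium, so the daughter is ²³⁴Th.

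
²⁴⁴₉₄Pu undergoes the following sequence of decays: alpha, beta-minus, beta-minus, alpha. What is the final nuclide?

U-236

Start: (A, Z) = (244, 94).
After α: (240, 92).
After β⁻: (240, 93).
After β⁻: (240, 94).
After α: (236, 92).
Z = 92 is uranium.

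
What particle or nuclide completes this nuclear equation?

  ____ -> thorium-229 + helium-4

Conserve mass number: A = 229 + 4, so A = 233.
Conserve atomic number: Z = 90 + 2, so Z = 92.
Z = 92 is uranium, so the species is uranium-233.

U-233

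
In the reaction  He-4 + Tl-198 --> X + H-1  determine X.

Conserve mass number: 4 + 198 = A + 1, so A = 201.
Conserve atomic number: 2 + 81 = Z + 1, so Z = 82.
Z = 82 is lead, so the species is Pb-201.

Pb-201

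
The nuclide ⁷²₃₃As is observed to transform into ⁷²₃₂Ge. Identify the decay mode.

ΔA = 72 − 72 = 0; ΔZ = 32 − 33 = -1.
A is unchanged and Z drops by 1 — a proton has become a neutron (β⁺ emission or electron capture).

beta-plus decay or electron capture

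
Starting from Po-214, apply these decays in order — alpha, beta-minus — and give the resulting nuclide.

Start: (A, Z) = (214, 84).
After α: (210, 82).
After β⁻: (210, 83).
Z = 83 is bismuth.

Bi-210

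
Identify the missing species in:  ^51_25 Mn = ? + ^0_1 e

Cr-51

Conserve mass number: 51 = A + 0, so A = 51.
Conserve atomic number: 25 = Z + 1, so Z = 24.
Z = 24 is chromium, so the species is ^51_24 Cr.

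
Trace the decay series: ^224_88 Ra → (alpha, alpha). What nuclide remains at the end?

Po-216

Start: (A, Z) = (224, 88).
After α: (220, 86).
After α: (216, 84).
Z = 84 is polonium.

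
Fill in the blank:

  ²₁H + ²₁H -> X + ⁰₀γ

He-4

Conserve mass number: 2 + 2 = A + 0, so A = 4.
Conserve atomic number: 1 + 1 = Z + 0, so Z = 2.
A = 4 and Z = 2 is ⁴₂He — an alpha particle.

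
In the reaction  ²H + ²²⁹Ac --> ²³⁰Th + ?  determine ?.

Conserve mass number: 2 + 229 = 230 + A, so A = 1.
Conserve atomic number: 1 + 89 = 90 + Z, so Z = 0.
A = 1 and Z = 0 is ¹n — a neutron.

neutron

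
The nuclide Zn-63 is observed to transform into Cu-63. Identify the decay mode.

ΔA = 63 − 63 = 0; ΔZ = 29 − 30 = -1.
A is unchanged and Z drops by 1 — a proton has become a neutron (β⁺ emission or electron capture).

beta-plus decay or electron capture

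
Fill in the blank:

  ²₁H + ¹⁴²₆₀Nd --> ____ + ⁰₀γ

Conserve mass number: 2 + 142 = A + 0, so A = 144.
Conserve atomic number: 1 + 60 = Z + 0, so Z = 61.
Z = 61 is promethium, so the species is ¹⁴⁴₆₁Pm.

Pm-144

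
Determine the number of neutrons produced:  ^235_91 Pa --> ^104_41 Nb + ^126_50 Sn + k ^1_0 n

Conserve mass number: 235 = 104 + 126 + k, so k = 235 − 230 = 5.
Check atomic number: 91 = 41 + 50 + 0 = 91. ✓

5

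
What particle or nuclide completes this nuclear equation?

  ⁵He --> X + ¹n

He-4

Conserve mass number: 5 = A + 1, so A = 4.
Conserve atomic number: 2 = Z + 0, so Z = 2.
A = 4 and Z = 2 is ⁴He — an alpha particle.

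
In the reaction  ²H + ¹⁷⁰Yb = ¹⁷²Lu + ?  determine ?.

gamma ray

Conserve mass number: 2 + 170 = 172 + A, so A = 0.
Conserve atomic number: 1 + 70 = 71 + Z, so Z = 0.
A = 0 and Z = 0 is γ — a gamma ray.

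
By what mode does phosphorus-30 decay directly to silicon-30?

beta-plus decay or electron capture

ΔA = 30 − 30 = 0; ΔZ = 14 − 15 = -1.
A is unchanged and Z drops by 1 — a proton has become a neutron (β⁺ emission or electron capture).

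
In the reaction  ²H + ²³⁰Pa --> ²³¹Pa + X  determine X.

Conserve mass number: 2 + 230 = 231 + A, so A = 1.
Conserve atomic number: 1 + 91 = 91 + Z, so Z = 1.
A = 1 and Z = 1 is ¹H — a proton.

proton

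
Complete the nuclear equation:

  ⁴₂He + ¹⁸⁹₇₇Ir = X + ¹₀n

Conserve mass number: 4 + 189 = A + 1, so A = 192.
Conserve atomic number: 2 + 77 = Z + 0, so Z = 79.
Z = 79 is gold, so the species is ¹⁹²₇₉Au.

Au-192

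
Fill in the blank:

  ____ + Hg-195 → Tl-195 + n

proton

Conserve mass number: A + 195 = 195 + 1, so A = 1.
Conserve atomic number: Z + 80 = 81 + 0, so Z = 1.
A = 1 and Z = 1 is H-1 — a proton.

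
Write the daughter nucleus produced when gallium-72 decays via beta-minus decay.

Ge-72

Beta-minus decay: mass number changes by +0, atomic number by +1.
A: 72 = 72; Z: 31 + 1 = 32.
Z = 32 is germanium, so the daughter is germanium-72.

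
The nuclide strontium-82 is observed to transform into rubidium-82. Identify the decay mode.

ΔA = 82 − 82 = 0; ΔZ = 37 − 38 = -1.
A is unchanged and Z drops by 1 — a proton has become a neutron (β⁺ emission or electron capture).

beta-plus decay or electron capture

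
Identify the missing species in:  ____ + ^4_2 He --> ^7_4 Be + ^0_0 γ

Conserve mass number: A + 4 = 7 + 0, so A = 3.
Conserve atomic number: Z + 2 = 4 + 0, so Z = 2.
Z = 2 is helium, so the species is ^3_2 He.

He-3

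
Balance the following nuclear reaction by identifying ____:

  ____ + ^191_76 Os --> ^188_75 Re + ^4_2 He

Conserve mass number: A + 191 = 188 + 4, so A = 1.
Conserve atomic number: Z + 76 = 75 + 2, so Z = 1.
A = 1 and Z = 1 is ^1_1 H — a proton.

proton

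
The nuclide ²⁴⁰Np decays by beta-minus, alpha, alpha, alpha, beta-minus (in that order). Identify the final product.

Start: (A, Z) = (240, 93).
After β⁻: (240, 94).
After α: (236, 92).
After α: (232, 90).
After α: (228, 88).
After β⁻: (228, 89).
Z = 89 is actinium.

Ac-228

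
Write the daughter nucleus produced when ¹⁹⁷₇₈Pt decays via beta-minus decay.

Beta-minus decay: mass number changes by +0, atomic number by +1.
A: 197 = 197; Z: 78 + 1 = 79.
Z = 79 is gold, so the daughter is ¹⁹⁷₇₉Au.

Au-197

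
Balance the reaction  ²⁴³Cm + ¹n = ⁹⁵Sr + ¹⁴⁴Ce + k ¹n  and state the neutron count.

Conserve mass number: 244 = 95 + 144 + k, so k = 244 − 239 = 5.
Check atomic number: 96 = 38 + 58 + 0 = 96. ✓

5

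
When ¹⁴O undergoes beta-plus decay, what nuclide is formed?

Beta-plus decay: mass number changes by +0, atomic number by -1.
A: 14 = 14; Z: 8 − 1 = 7.
Z = 7 is nitrogen, so the daughter is ¹⁴N.

N-14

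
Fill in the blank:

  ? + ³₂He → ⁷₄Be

Conserve mass number: A + 3 = 7, so A = 4.
Conserve atomic number: Z + 2 = 4, so Z = 2.
A = 4 and Z = 2 is ⁴₂He — an alpha particle.

alpha particle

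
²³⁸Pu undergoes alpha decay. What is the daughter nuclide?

Alpha decay: mass number changes by -4, atomic number by -2.
A: 238 − 4 = 234; Z: 94 − 2 = 92.
Z = 92 is uranium, so the daughter is ²³⁴U.

U-234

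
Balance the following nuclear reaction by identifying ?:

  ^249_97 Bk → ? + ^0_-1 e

Cf-249

Conserve mass number: 249 = A + 0, so A = 249.
Conserve atomic number: 97 = Z − 1, so Z = 98.
Z = 98 is californium, so the species is ^249_98 Cf.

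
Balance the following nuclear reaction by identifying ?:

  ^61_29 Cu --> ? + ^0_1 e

Conserve mass number: 61 = A + 0, so A = 61.
Conserve atomic number: 29 = Z + 1, so Z = 28.
Z = 28 is nickel, so the species is ^61_28 Ni.

Ni-61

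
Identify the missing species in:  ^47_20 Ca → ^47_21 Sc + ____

Conserve mass number: 47 = 47 + A, so A = 0.
Conserve atomic number: 20 = 21 + Z, so Z = -1.
A = 0 and Z = -1 is ^0_-1 e — a beta-minus particle.

beta-minus particle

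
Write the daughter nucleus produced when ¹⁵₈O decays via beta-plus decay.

N-15

Beta-plus decay: mass number changes by +0, atomic number by -1.
A: 15 = 15; Z: 8 − 1 = 7.
Z = 7 is nitrogen, so the daughter is ¹⁵₇N.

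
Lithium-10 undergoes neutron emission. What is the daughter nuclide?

Neutron emission: mass number changes by -1, atomic number by +0.
A: 10 − 1 = 9; Z: 3 = 3.
Z = 3 is lithium, so the daughter is lithium-9.

Li-9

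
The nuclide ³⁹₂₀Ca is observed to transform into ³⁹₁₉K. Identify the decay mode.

beta-plus decay or electron capture

ΔA = 39 − 39 = 0; ΔZ = 19 − 20 = -1.
A is unchanged and Z drops by 1 — a proton has become a neutron (β⁺ emission or electron capture).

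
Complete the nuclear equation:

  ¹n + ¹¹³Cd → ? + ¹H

Ag-113

Conserve mass number: 1 + 113 = A + 1, so A = 113.
Conserve atomic number: 0 + 48 = Z + 1, so Z = 47.
Z = 47 is silver, so the species is ¹¹³Ag.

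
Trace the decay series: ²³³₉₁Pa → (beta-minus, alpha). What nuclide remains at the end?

Start: (A, Z) = (233, 91).
After β⁻: (233, 92).
After α: (229, 90).
Z = 90 is thorium.

Th-229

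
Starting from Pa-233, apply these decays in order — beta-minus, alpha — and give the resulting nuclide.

Start: (A, Z) = (233, 91).
After β⁻: (233, 92).
After α: (229, 90).
Z = 90 is thorium.

Th-229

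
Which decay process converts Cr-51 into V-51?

beta-plus decay or electron capture

ΔA = 51 − 51 = 0; ΔZ = 23 − 24 = -1.
A is unchanged and Z drops by 1 — a proton has become a neutron (β⁺ emission or electron capture).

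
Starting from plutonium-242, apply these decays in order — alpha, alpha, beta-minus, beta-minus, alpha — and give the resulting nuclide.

Start: (A, Z) = (242, 94).
After α: (238, 92).
After α: (234, 90).
After β⁻: (234, 91).
After β⁻: (234, 92).
After α: (230, 90).
Z = 90 is thorium.

Th-230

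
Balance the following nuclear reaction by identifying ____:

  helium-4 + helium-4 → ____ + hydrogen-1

Conserve mass number: 4 + 4 = A + 1, so A = 7.
Conserve atomic number: 2 + 2 = Z + 1, so Z = 3.
Z = 3 is lithium, so the species is lithium-7.

Li-7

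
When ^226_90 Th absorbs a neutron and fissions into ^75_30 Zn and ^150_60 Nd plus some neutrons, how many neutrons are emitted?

2

Conserve mass number: 227 = 75 + 150 + k, so k = 227 − 225 = 2.
Check atomic number: 90 = 30 + 60 + 0 = 90. ✓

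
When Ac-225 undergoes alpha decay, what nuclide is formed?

Fr-221

Alpha decay: mass number changes by -4, atomic number by -2.
A: 225 − 4 = 221; Z: 89 − 2 = 87.
Z = 87 is francium, so the daughter is Fr-221.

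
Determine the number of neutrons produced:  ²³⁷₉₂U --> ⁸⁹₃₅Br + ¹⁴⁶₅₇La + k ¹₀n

Conserve mass number: 237 = 89 + 146 + k, so k = 237 − 235 = 2.
Check atomic number: 92 = 35 + 57 + 0 = 92. ✓

2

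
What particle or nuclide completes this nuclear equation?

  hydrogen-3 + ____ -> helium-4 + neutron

Conserve mass number: 3 + A = 4 + 1, so A = 2.
Conserve atomic number: 1 + Z = 2 + 0, so Z = 1.
A = 2 and Z = 1 is hydrogen-2 — a deuteron.

deuteron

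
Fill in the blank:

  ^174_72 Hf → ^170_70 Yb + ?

Conserve mass number: 174 = 170 + A, so A = 4.
Conserve atomic number: 72 = 70 + Z, so Z = 2.
A = 4 and Z = 2 is ^4_2 He — an alpha particle.

alpha particle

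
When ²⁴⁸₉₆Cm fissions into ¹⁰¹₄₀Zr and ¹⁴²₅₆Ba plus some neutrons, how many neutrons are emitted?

Conserve mass number: 248 = 101 + 142 + k, so k = 248 − 243 = 5.
Check atomic number: 96 = 40 + 56 + 0 = 96. ✓

5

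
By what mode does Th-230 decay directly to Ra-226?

alpha decay

ΔA = 226 − 230 = -4; ΔZ = 88 − 90 = -2.
A drops by 4 and Z drops by 2 — the signature of alpha emission.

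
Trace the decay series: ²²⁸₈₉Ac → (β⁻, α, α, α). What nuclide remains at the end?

Po-216

Start: (A, Z) = (228, 89).
After β⁻: (228, 90).
After α: (224, 88).
After α: (220, 86).
After α: (216, 84).
Z = 84 is polonium.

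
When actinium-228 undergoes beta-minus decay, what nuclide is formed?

Beta-minus decay: mass number changes by +0, atomic number by +1.
A: 228 = 228; Z: 89 + 1 = 90.
Z = 90 is thorium, so the daughter is thorium-228.

Th-228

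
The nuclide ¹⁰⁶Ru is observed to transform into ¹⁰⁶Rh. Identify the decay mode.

beta-minus decay

ΔA = 106 − 106 = 0; ΔZ = 45 − 44 = +1.
A is unchanged and Z rises by 1 — a neutron has become a proton (β⁻ decay).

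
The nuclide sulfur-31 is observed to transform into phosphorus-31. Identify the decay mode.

beta-plus decay or electron capture

ΔA = 31 − 31 = 0; ΔZ = 15 − 16 = -1.
A is unchanged and Z drops by 1 — a proton has become a neutron (β⁺ emission or electron capture).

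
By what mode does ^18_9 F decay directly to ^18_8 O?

beta-plus decay or electron capture

ΔA = 18 − 18 = 0; ΔZ = 8 − 9 = -1.
A is unchanged and Z drops by 1 — a proton has become a neutron (β⁺ emission or electron capture).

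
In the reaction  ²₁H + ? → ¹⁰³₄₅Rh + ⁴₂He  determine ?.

Conserve mass number: 2 + A = 103 + 4, so A = 105.
Conserve atomic number: 1 + Z = 45 + 2, so Z = 46.
Z = 46 is palladium, so the species is ¹⁰⁵₄₆Pd.

Pd-105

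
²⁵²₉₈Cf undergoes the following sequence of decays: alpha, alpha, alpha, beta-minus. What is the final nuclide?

Start: (A, Z) = (252, 98).
After α: (248, 96).
After α: (244, 94).
After α: (240, 92).
After β⁻: (240, 93).
Z = 93 is neptunium.

Np-240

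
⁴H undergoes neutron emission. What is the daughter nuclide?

H-3

Neutron emission: mass number changes by -1, atomic number by +0.
A: 4 − 1 = 3; Z: 1 = 1.
Z = 1 is hydrogen, so the daughter is ³H.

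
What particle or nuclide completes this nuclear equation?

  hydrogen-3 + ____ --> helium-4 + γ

proton

Conserve mass number: 3 + A = 4 + 0, so A = 1.
Conserve atomic number: 1 + Z = 2 + 0, so Z = 1.
A = 1 and Z = 1 is hydrogen-1 — a proton.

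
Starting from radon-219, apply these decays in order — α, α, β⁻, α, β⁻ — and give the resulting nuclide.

Pb-207

Start: (A, Z) = (219, 86).
After α: (215, 84).
After α: (211, 82).
After β⁻: (211, 83).
After α: (207, 81).
After β⁻: (207, 82).
Z = 82 is lead.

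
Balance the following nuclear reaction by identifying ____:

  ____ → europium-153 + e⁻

Conserve mass number: A = 153 + 0, so A = 153.
Conserve atomic number: Z = 63 − 1, so Z = 62.
Z = 62 is samarium, so the species is samarium-153.

Sm-153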